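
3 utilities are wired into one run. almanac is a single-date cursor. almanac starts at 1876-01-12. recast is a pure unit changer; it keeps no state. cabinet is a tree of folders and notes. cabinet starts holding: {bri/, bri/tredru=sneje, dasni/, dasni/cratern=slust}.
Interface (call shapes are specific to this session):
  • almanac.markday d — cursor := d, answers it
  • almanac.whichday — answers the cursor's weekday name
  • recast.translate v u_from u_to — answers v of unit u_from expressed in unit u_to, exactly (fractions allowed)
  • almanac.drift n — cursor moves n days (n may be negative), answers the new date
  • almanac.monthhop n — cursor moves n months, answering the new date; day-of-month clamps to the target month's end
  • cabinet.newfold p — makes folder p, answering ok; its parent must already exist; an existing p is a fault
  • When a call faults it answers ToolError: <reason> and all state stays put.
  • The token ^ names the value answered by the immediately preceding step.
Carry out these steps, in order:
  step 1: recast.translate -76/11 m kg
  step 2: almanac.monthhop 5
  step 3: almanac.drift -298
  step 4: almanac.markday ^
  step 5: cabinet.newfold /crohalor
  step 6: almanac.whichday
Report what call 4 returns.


>> translate(v=-76/11, u_from=m, u_to=kg)
<< ToolError: incompatible units
>> monthhop(n=5)
<< 1876-06-12
>> drift(n=-298)
<< 1875-08-19
>> markday(d=^)
<< 1875-08-19
>> newfold(p=/crohalor)
<< ok
>> whichday()
<< Thursday

Answer: 1875-08-19


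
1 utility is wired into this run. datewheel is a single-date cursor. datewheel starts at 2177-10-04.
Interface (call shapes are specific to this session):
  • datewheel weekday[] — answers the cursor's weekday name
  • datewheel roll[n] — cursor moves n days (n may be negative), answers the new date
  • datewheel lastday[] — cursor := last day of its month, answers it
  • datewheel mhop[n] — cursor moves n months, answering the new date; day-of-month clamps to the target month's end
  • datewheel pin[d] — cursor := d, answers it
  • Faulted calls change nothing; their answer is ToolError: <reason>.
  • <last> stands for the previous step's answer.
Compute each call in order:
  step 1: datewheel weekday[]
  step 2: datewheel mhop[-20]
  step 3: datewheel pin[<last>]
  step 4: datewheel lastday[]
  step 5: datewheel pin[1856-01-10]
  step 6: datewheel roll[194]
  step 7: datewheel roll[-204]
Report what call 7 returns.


-> datewheel weekday()
<- Saturday
-> datewheel mhop(-20)
<- 2176-02-04
-> datewheel pin(<last>)
<- 2176-02-04
-> datewheel lastday()
<- 2176-02-29
-> datewheel pin(1856-01-10)
<- 1856-01-10
-> datewheel roll(194)
<- 1856-07-22
-> datewheel roll(-204)
<- 1855-12-31

Answer: 1855-12-31


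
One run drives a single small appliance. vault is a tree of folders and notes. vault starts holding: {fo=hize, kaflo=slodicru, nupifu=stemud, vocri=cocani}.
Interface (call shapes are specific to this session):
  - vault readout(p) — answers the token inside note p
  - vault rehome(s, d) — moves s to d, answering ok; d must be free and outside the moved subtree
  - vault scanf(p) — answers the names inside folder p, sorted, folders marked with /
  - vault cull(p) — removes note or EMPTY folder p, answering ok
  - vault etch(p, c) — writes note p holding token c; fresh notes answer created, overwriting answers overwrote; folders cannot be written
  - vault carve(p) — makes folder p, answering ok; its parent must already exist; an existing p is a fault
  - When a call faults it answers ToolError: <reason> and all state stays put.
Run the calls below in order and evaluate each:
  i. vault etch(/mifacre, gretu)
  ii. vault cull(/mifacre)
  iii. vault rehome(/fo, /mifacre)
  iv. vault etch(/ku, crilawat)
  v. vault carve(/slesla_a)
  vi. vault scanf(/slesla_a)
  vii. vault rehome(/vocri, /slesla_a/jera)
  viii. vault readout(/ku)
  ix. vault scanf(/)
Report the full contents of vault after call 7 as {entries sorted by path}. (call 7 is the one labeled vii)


Answer: {kaflo=slodicru, ku=crilawat, mifacre=hize, nupifu=stemud, slesla_a/, slesla_a/jera=cocani}

Derivation:
Invoking vault etch on p→/mifacre, c→gretu, → created.
I call vault cull on p→/mifacre, which returns ok.
I run vault rehome on s→/fo, d→/mifacre, → ok.
I invoke vault etch on p→/ku, c→crilawat: created.
Calling vault carve on p→/slesla_a, yielding ok.
Now I run vault scanf on p→/slesla_a, and observe [].
Using vault rehome on s→/vocri, d→/slesla_a/jera, and see ok.
Calling vault readout on p→/ku, and get crilawat.
Now I run vault scanf on p→/, which returns [kaflo, ku, mifacre, nupifu, slesla_a/].


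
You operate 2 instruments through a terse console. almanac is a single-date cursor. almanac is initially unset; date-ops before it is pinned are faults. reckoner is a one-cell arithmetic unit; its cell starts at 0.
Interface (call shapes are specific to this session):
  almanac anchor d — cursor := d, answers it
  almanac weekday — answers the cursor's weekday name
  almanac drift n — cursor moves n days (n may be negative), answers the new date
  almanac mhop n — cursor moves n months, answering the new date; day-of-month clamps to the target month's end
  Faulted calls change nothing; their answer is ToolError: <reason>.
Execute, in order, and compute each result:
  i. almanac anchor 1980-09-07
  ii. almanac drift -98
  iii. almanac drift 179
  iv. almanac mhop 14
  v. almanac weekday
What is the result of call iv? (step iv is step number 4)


Answer: 1982-01-27

Derivation:
Act: almanac anchor[d→1980-09-07]
Obs: 1980-09-07
Act: almanac drift[n→-98]
Obs: 1980-06-01
Act: almanac drift[n→179]
Obs: 1980-11-27
Act: almanac mhop[n→14]
Obs: 1982-01-27
Act: almanac weekday[]
Obs: Wednesday


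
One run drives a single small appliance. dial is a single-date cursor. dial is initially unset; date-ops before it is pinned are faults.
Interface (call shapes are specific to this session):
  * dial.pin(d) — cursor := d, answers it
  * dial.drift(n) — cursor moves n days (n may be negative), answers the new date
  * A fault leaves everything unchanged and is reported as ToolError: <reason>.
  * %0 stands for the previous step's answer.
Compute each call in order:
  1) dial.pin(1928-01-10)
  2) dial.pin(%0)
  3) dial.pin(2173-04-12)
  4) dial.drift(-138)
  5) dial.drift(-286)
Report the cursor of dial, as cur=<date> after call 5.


Answer: cur=2172-02-13

Derivation:
Act: dial.pin[d: 1928-01-10]
Obs: 1928-01-10
Act: dial.pin[d: %0]
Obs: 1928-01-10
Act: dial.pin[d: 2173-04-12]
Obs: 2173-04-12
Act: dial.drift[n: -138]
Obs: 2172-11-25
Act: dial.drift[n: -286]
Obs: 2172-02-13


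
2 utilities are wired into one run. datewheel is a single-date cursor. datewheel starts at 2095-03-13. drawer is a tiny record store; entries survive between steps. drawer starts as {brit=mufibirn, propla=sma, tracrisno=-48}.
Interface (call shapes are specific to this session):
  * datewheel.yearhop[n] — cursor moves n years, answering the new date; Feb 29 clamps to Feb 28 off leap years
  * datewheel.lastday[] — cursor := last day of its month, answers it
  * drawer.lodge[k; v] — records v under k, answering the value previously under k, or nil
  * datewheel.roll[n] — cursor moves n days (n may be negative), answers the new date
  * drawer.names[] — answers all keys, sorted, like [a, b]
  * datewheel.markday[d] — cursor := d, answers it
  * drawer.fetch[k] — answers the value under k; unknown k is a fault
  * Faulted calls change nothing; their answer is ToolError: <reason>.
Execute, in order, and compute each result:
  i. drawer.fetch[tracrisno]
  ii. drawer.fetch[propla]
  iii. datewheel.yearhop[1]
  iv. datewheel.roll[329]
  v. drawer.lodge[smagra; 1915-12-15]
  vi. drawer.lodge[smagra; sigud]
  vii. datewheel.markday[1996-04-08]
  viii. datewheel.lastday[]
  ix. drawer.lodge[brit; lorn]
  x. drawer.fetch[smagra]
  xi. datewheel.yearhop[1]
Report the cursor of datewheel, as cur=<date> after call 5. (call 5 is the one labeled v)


Answer: cur=2097-02-05

Derivation:
==> drawer.fetch(k='tracrisno')
<== -48
==> drawer.fetch(k='propla')
<== sma
==> datewheel.yearhop(n='1')
<== 2096-03-13
==> datewheel.roll(n='329')
<== 2097-02-05
==> drawer.lodge(k='smagra', v='1915-12-15')
<== nil
==> drawer.lodge(k='smagra', v='sigud')
<== 1915-12-15
==> datewheel.markday(d='1996-04-08')
<== 1996-04-08
==> datewheel.lastday()
<== 1996-04-30
==> drawer.lodge(k='brit', v='lorn')
<== mufibirn
==> drawer.fetch(k='smagra')
<== sigud
==> datewheel.yearhop(n='1')
<== 1997-04-30


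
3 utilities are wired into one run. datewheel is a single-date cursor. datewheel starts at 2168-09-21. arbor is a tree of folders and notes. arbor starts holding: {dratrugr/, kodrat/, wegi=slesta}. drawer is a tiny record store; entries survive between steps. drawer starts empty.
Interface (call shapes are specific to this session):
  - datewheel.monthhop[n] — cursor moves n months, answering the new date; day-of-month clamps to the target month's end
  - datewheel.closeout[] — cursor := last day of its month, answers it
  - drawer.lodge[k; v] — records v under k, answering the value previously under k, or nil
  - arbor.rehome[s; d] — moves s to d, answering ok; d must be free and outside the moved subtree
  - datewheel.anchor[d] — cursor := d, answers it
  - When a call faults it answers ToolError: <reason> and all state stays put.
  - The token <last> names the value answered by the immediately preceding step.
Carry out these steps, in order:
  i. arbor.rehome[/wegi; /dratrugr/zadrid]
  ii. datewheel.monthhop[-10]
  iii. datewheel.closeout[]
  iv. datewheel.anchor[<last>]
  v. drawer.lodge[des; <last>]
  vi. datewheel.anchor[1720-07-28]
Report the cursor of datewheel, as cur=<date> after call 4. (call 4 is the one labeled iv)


Do: rehome[/wegi; /dratrugr/zadrid]
See: ok
Do: monthhop[-10]
See: 2167-11-21
Do: closeout[]
See: 2167-11-30
Do: anchor[<last>]
See: 2167-11-30
Do: lodge[des; <last>]
See: nil
Do: anchor[1720-07-28]
See: 1720-07-28

Answer: cur=2167-11-30


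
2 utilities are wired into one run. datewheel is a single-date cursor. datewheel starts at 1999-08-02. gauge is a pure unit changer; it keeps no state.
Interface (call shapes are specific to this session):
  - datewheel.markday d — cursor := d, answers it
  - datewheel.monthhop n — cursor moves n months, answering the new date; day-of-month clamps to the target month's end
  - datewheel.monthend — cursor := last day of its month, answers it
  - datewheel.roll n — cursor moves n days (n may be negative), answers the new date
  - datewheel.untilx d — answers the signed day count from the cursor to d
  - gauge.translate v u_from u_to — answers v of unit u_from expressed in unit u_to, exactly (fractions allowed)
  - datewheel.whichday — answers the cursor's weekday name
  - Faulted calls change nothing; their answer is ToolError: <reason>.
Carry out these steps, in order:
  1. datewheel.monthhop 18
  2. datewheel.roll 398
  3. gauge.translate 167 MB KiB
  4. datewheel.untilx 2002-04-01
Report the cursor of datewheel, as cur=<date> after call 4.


Answer: cur=2002-03-07

Derivation:
Calling datewheel.monthhop(n→18), and get 2001-02-02.
Using datewheel.roll(n→398), and see 2002-03-07.
Using gauge.translate(v→167, u_from→MB, u_to→KiB), yielding 2609375/16.
Now I run datewheel.untilx(d→2002-04-01), and observe 25.


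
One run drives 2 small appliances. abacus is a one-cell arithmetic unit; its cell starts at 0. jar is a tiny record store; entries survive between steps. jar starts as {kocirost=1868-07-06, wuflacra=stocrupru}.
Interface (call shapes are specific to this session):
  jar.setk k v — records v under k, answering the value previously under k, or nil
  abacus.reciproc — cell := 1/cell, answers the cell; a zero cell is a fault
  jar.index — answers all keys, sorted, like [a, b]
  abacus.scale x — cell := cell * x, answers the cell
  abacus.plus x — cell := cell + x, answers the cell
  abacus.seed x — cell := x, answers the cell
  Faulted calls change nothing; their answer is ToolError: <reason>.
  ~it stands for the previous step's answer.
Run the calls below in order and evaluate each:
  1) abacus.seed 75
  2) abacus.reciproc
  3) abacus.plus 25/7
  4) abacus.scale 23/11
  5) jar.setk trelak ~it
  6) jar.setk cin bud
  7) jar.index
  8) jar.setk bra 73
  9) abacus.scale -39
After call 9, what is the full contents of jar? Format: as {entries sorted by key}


I call abacus.seed on x=75: 75.
Next I call abacus.reciproc, giving 1/75.
Now I run abacus.plus on x=25/7, and see 1882/525.
Using abacus.scale on x=23/11, yielding 43286/5775.
Next I call jar.setk on k=trelak, v=~it, → nil.
Invoking jar.setk on k=cin, v=bud, yielding nil.
I invoke jar.index, and see [cin, kocirost, trelak, wuflacra].
I call jar.setk on k=bra, v=73, giving nil.
Next I call abacus.scale on x=-39, giving -562718/1925.

Answer: {bra=73, cin=bud, kocirost=1868-07-06, trelak=43286/5775, wuflacra=stocrupru}


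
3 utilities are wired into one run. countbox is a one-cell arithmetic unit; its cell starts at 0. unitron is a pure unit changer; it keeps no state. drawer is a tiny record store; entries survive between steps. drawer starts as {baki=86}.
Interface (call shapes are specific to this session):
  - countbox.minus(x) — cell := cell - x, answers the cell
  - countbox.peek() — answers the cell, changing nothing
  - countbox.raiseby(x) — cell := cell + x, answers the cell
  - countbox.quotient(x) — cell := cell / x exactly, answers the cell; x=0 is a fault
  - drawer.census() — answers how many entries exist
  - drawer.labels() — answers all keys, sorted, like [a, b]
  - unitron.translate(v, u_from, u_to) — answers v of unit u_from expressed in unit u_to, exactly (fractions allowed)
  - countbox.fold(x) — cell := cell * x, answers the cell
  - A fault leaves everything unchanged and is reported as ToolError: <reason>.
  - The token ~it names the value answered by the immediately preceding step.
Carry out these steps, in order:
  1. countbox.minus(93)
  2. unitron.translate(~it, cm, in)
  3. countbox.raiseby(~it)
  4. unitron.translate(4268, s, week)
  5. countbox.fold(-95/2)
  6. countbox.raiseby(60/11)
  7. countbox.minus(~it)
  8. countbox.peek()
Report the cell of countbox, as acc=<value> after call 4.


I try countbox.minus(x: 93), giving -93.
Then unitron.translate(v: ~it, u_from: cm, u_to: in), giving -4650/127.
I call countbox.raiseby(x: ~it), → -16461/127.
Now I run unitron.translate(v: 4268, u_from: s, u_to: week): 1067/151200.
Then countbox.fold(x: -95/2), — result: 1563795/254.
Calling countbox.raiseby(x: 60/11), giving 17216985/2794.
I invoke countbox.minus(x: ~it), and get 0.
Calling countbox.peek(), giving 0.

Answer: acc=-16461/127


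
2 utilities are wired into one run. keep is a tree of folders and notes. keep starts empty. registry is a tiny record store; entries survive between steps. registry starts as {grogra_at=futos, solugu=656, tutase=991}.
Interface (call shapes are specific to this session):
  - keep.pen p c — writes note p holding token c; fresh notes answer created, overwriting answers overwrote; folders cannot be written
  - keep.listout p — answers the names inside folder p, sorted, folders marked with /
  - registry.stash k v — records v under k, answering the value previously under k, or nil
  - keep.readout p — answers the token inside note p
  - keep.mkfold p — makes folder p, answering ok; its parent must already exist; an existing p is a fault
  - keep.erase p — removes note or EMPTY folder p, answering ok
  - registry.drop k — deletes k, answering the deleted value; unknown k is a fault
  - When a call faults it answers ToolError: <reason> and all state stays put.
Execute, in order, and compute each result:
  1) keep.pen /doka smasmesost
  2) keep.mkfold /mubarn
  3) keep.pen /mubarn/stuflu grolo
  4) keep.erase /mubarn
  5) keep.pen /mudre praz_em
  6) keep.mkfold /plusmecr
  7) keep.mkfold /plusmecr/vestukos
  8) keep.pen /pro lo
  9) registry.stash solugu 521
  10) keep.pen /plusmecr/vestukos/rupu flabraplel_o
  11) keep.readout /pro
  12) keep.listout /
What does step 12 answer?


Answer: [doka, mubarn/, mudre, plusmecr/, pro]

Derivation:
~$ keep.pen p→/doka c→smasmesost
:: created
~$ keep.mkfold p→/mubarn
:: ok
~$ keep.pen p→/mubarn/stuflu c→grolo
:: created
~$ keep.erase p→/mubarn
:: ToolError: not empty
~$ keep.pen p→/mudre c→praz_em
:: created
~$ keep.mkfold p→/plusmecr
:: ok
~$ keep.mkfold p→/plusmecr/vestukos
:: ok
~$ keep.pen p→/pro c→lo
:: created
~$ registry.stash k→solugu v→521
:: 656
~$ keep.pen p→/plusmecr/vestukos/rupu c→flabraplel_o
:: created
~$ keep.readout p→/pro
:: lo
~$ keep.listout p→/
:: [doka, mubarn/, mudre, plusmecr/, pro]


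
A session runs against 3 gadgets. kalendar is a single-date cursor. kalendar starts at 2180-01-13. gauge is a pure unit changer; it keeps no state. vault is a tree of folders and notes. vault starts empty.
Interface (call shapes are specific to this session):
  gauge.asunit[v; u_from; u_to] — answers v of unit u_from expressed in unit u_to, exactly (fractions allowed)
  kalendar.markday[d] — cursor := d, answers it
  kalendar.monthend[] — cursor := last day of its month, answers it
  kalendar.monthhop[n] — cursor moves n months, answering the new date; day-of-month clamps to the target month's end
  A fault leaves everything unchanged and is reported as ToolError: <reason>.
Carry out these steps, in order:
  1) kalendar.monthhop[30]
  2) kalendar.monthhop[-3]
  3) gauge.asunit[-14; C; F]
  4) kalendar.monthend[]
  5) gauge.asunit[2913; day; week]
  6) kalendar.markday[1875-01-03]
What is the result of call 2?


Answer: 2182-04-13

Derivation:
% 1. kalendar.monthhop(n=30) == 2182-07-13
% 2. kalendar.monthhop(n=-3) == 2182-04-13
% 3. gauge.asunit(v=-14, u_from=C, u_to=F) == 34/5
% 4. kalendar.monthend() == 2182-04-30
% 5. gauge.asunit(v=2913, u_from=day, u_to=week) == 2913/7
% 6. kalendar.markday(d=1875-01-03) == 1875-01-03


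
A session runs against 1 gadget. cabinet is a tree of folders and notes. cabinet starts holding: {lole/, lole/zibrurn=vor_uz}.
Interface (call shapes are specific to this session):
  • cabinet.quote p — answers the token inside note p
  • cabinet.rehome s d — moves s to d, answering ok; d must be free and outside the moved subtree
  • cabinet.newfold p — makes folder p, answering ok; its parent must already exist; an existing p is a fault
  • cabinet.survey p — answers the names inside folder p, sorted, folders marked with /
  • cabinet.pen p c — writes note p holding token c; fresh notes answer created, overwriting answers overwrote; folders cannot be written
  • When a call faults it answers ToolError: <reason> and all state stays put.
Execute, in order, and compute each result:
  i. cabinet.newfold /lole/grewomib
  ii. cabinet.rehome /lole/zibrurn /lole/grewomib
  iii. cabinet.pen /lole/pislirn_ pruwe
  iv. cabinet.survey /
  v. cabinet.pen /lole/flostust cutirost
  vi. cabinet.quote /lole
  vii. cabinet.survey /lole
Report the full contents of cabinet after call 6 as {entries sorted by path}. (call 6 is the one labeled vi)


Answer: {lole/, lole/flostust=cutirost, lole/grewomib/, lole/pislirn_=pruwe, lole/zibrurn=vor_uz}

Derivation:
==> cabinet.newfold(p='/lole/grewomib')
<== ok
==> cabinet.rehome(s='/lole/zibrurn', d='/lole/grewomib')
<== ToolError: exists
==> cabinet.pen(p='/lole/pislirn_', c='pruwe')
<== created
==> cabinet.survey(p='/')
<== [lole/]
==> cabinet.pen(p='/lole/flostust', c='cutirost')
<== created
==> cabinet.quote(p='/lole')
<== ToolError: is a directory
==> cabinet.survey(p='/lole')
<== [flostust, grewomib/, pislirn_, zibrurn]


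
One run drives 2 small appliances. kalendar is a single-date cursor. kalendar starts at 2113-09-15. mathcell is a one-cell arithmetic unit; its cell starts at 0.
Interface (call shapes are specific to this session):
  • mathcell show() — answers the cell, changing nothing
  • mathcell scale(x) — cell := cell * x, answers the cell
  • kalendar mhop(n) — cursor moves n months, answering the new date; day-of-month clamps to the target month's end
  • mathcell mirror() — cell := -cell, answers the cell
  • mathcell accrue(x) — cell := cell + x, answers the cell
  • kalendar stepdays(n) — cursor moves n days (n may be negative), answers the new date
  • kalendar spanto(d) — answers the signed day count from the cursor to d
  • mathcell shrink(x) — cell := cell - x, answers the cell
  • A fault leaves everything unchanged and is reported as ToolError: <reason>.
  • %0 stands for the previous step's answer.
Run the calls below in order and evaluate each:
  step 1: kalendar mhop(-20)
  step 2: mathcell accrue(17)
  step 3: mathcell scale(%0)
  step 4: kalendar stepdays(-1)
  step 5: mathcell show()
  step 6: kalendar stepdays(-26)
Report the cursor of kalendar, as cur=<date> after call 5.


Answer: cur=2112-01-14

Derivation:
Calling kalendar mhop(n='-20'), and observe 2112-01-15.
I use mathcell accrue(x='17'), which returns 17.
I run mathcell scale(x='%0'), which returns 289.
Using kalendar stepdays(n='-1'), which returns 2112-01-14.
I try mathcell show, giving 289.
I use kalendar stepdays(n='-26'), → 2111-12-19.


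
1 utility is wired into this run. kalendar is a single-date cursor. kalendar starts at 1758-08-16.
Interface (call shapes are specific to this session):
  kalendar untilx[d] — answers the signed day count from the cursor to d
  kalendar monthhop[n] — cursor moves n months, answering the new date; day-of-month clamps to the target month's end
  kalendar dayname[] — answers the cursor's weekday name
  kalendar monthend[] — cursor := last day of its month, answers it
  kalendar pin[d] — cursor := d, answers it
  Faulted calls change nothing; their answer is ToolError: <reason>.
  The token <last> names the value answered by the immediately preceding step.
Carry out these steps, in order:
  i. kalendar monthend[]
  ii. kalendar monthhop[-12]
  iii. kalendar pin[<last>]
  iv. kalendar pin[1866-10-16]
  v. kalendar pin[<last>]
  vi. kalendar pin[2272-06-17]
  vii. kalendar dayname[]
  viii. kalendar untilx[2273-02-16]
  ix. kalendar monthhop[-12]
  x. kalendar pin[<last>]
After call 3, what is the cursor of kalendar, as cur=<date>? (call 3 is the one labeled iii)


Answer: cur=1757-08-31

Derivation:
>>> kalendar monthend
:: 1758-08-31
>>> kalendar monthhop n: -12
:: 1757-08-31
>>> kalendar pin d: <last>
:: 1757-08-31
>>> kalendar pin d: 1866-10-16
:: 1866-10-16
>>> kalendar pin d: <last>
:: 1866-10-16
>>> kalendar pin d: 2272-06-17
:: 2272-06-17
>>> kalendar dayname
:: Monday
>>> kalendar untilx d: 2273-02-16
:: 244
>>> kalendar monthhop n: -12
:: 2271-06-17
>>> kalendar pin d: <last>
:: 2271-06-17


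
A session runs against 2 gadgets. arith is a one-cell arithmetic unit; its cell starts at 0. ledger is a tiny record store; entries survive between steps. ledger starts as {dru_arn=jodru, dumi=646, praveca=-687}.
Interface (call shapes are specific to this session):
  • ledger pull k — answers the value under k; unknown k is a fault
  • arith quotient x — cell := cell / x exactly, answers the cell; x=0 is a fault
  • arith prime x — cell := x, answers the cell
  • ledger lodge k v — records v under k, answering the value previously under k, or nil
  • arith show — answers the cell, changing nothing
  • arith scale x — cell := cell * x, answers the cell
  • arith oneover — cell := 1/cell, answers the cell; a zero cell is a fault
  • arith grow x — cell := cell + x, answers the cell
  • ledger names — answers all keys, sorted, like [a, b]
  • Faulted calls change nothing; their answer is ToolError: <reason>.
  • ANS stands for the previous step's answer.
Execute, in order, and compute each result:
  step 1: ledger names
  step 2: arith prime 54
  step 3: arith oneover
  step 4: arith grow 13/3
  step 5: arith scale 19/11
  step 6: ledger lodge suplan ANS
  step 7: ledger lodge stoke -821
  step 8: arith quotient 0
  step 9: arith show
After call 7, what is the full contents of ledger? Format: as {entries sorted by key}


! ledger names() : [dru_arn, dumi, praveca]
! arith prime(x→54) : 54
! arith oneover() : 1/54
! arith grow(x→13/3) : 235/54
! arith scale(x→19/11) : 4465/594
! ledger lodge(k→suplan, v→ANS) : nil
! ledger lodge(k→stoke, v→-821) : nil
! arith quotient(x→0) : ToolError: division by zero
! arith show() : 4465/594

Answer: {dru_arn=jodru, dumi=646, praveca=-687, stoke=-821, suplan=4465/594}


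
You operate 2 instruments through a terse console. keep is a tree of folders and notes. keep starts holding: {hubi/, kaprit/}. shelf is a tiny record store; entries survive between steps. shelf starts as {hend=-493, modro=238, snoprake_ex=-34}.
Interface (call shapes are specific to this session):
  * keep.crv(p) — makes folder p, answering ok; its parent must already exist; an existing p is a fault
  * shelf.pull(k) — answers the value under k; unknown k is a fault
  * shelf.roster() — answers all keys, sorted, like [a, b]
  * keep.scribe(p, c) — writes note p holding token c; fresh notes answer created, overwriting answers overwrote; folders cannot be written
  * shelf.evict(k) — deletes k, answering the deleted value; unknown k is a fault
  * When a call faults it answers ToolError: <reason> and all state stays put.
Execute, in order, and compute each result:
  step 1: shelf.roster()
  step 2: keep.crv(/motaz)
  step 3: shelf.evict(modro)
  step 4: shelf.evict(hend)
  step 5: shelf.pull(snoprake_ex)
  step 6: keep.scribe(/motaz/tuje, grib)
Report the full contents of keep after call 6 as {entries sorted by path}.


~$ shelf.roster
= [hend, modro, snoprake_ex]
~$ keep.crv p=/motaz
= ok
~$ shelf.evict k=modro
= 238
~$ shelf.evict k=hend
= -493
~$ shelf.pull k=snoprake_ex
= -34
~$ keep.scribe p=/motaz/tuje c=grib
= created

Answer: {hubi/, kaprit/, motaz/, motaz/tuje=grib}


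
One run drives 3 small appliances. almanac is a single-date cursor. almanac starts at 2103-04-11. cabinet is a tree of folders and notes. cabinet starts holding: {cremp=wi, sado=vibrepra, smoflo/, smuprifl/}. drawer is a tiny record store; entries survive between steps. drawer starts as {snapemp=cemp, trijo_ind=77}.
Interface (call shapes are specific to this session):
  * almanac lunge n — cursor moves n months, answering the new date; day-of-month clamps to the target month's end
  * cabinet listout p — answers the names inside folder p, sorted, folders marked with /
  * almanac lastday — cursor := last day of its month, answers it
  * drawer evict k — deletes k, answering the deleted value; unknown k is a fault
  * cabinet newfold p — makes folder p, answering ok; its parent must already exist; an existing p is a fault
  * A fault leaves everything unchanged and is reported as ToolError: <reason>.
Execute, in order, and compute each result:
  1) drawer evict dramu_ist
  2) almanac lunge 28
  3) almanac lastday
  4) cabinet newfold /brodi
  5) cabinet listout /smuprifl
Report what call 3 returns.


-> drawer evict(k→dramu_ist)
<- ToolError: no such key dramu_ist
-> almanac lunge(n→28)
<- 2105-08-11
-> almanac lastday()
<- 2105-08-31
-> cabinet newfold(p→/brodi)
<- ok
-> cabinet listout(p→/smuprifl)
<- []

Answer: 2105-08-31


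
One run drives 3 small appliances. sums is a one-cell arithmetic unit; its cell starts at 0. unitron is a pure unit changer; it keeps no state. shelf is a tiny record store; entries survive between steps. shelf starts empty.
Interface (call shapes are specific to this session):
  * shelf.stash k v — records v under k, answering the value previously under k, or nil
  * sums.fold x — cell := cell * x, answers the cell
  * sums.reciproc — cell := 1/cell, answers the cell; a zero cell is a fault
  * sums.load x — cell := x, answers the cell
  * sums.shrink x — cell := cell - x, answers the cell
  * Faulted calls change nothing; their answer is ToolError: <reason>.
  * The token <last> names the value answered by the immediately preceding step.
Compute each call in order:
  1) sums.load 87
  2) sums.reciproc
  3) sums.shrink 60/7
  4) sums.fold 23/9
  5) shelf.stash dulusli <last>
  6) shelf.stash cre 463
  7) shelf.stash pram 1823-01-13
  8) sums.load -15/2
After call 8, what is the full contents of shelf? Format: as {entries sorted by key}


CALL sums.load[x: 87]
RET  87
CALL sums.reciproc[]
RET  1/87
CALL sums.shrink[x: 60/7]
RET  -5213/609
CALL sums.fold[x: 23/9]
RET  -119899/5481
CALL shelf.stash[k: dulusli; v: <last>]
RET  nil
CALL shelf.stash[k: cre; v: 463]
RET  nil
CALL shelf.stash[k: pram; v: 1823-01-13]
RET  nil
CALL sums.load[x: -15/2]
RET  -15/2

Answer: {cre=463, dulusli=-119899/5481, pram=1823-01-13}


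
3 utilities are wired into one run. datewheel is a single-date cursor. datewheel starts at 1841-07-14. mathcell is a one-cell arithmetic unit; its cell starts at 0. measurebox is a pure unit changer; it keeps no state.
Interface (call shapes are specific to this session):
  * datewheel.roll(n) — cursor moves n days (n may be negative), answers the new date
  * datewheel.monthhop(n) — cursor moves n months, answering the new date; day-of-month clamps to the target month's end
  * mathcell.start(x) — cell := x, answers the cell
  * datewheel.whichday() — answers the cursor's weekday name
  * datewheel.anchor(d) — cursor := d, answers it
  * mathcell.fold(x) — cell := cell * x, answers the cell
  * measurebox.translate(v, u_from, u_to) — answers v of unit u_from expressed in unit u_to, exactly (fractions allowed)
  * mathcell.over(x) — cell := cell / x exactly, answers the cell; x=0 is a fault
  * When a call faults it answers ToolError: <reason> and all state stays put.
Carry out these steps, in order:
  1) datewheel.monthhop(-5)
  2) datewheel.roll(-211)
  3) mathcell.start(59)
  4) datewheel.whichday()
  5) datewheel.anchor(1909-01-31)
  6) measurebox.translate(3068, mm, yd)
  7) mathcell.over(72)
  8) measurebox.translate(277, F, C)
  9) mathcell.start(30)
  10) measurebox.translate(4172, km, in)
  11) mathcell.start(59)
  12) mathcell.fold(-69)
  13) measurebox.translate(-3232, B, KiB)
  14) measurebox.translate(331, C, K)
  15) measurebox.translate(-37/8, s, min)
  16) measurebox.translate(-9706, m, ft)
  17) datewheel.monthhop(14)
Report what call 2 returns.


-- datewheel.monthhop(-5) -> 1841-02-14
-- datewheel.roll(-211) -> 1840-07-18
-- mathcell.start(59) -> 59
-- datewheel.whichday() -> Saturday
-- datewheel.anchor(1909-01-31) -> 1909-01-31
-- measurebox.translate(3068, mm, yd) -> 3835/1143
-- mathcell.over(72) -> 59/72
-- measurebox.translate(277, F, C) -> 1225/9
-- mathcell.start(30) -> 30
-- measurebox.translate(4172, km, in) -> 20860000000/127
-- mathcell.start(59) -> 59
-- mathcell.fold(-69) -> -4071
-- measurebox.translate(-3232, B, KiB) -> -101/32
-- measurebox.translate(331, C, K) -> 12083/20
-- measurebox.translate(-37/8, s, min) -> -37/480
-- measurebox.translate(-9706, m, ft) -> -12132500/381
-- datewheel.monthhop(14) -> 1910-03-31

Answer: 1840-07-18


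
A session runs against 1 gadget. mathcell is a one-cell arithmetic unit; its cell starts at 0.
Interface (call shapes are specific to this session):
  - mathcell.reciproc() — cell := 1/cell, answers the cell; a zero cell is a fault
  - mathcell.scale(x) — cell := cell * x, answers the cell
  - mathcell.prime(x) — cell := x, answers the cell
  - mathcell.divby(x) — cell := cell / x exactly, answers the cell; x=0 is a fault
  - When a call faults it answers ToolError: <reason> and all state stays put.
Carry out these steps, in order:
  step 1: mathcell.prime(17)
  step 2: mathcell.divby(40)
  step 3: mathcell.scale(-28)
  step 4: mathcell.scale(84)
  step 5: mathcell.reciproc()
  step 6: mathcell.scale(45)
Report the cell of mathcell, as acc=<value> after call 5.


Answer: acc=-5/4998

Derivation:
==> mathcell.prime(x='17')
<== 17
==> mathcell.divby(x='40')
<== 17/40
==> mathcell.scale(x='-28')
<== -119/10
==> mathcell.scale(x='84')
<== -4998/5
==> mathcell.reciproc()
<== -5/4998
==> mathcell.scale(x='45')
<== -75/1666


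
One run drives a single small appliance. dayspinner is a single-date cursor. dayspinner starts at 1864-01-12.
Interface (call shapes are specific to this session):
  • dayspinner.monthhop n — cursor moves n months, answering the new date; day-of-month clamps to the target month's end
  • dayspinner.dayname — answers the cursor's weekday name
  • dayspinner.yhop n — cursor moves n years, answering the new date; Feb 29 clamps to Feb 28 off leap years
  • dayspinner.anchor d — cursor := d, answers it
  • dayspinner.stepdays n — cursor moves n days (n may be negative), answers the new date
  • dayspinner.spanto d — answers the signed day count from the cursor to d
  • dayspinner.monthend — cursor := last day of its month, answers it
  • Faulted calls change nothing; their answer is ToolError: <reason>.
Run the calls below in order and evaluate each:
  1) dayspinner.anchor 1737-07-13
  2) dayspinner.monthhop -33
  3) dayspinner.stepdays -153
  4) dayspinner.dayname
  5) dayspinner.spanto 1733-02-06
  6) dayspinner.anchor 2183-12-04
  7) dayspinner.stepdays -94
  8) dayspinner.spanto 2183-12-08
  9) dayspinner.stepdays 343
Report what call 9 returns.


Answer: 2184-08-09

Derivation:
>>> anchor d: 1737-07-13
  1737-07-13
>>> monthhop n: -33
  1734-10-13
>>> stepdays n: -153
  1734-05-13
>>> dayname
  Thursday
>>> spanto d: 1733-02-06
  -461
>>> anchor d: 2183-12-04
  2183-12-04
>>> stepdays n: -94
  2183-09-01
>>> spanto d: 2183-12-08
  98
>>> stepdays n: 343
  2184-08-09


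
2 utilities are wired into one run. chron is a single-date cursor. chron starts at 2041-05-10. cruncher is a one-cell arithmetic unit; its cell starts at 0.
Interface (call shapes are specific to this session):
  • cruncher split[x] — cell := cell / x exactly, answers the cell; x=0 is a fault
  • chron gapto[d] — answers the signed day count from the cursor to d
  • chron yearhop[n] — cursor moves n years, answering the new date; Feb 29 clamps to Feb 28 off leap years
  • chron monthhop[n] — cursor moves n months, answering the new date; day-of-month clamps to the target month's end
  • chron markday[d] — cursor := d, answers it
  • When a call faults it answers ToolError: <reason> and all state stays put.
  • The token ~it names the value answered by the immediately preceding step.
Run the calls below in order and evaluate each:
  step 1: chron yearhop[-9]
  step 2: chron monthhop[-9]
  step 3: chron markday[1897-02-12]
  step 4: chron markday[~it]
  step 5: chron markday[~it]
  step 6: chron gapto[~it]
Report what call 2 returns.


Act: chron yearhop[n='-9']
Obs: 2032-05-10
Act: chron monthhop[n='-9']
Obs: 2031-08-10
Act: chron markday[d='1897-02-12']
Obs: 1897-02-12
Act: chron markday[d='~it']
Obs: 1897-02-12
Act: chron markday[d='~it']
Obs: 1897-02-12
Act: chron gapto[d='~it']
Obs: 0

Answer: 2031-08-10


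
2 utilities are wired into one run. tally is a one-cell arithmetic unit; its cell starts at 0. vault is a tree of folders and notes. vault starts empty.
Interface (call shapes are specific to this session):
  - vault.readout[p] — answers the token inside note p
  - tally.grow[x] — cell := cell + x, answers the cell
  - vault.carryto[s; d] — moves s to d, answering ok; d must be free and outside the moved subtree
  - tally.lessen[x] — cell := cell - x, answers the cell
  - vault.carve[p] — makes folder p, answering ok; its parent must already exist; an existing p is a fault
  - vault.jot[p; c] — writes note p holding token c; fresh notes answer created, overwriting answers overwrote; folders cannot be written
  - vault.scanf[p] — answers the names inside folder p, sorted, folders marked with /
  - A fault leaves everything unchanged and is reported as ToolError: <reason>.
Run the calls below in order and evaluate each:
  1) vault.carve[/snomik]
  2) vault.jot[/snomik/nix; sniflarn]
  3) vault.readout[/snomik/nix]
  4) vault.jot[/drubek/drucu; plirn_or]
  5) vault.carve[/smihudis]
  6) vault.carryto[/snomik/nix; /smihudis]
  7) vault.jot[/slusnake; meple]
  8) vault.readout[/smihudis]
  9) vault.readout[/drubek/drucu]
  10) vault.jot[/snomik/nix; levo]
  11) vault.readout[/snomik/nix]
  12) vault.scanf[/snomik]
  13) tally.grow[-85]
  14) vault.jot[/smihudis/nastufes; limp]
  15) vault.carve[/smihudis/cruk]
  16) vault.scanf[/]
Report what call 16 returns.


I run vault.carve(p='/snomik'), and get ok.
I invoke vault.jot(p='/snomik/nix', c='sniflarn'), → created.
I use vault.readout(p='/snomik/nix'), → sniflarn.
Now I run vault.jot(p='/drubek/drucu', c='plirn_or'), and get ToolError: no parent.
Calling vault.carve(p='/smihudis'): ok.
Calling vault.carryto(s='/snomik/nix', d='/smihudis'), which returns ToolError: exists.
Then vault.jot(p='/slusnake', c='meple'), and observe created.
Invoking vault.readout(p='/smihudis'): ToolError: is a directory.
I try vault.readout(p='/drubek/drucu'), yielding ToolError: not found.
Invoking vault.jot(p='/snomik/nix', c='levo'): overwrote.
I use vault.readout(p='/snomik/nix'), giving levo.
Next I call vault.scanf(p='/snomik'), which returns [nix].
I run tally.grow(x='-85'), and observe -85.
I use vault.jot(p='/smihudis/nastufes', c='limp'), → created.
Then vault.carve(p='/smihudis/cruk'), giving ok.
Then vault.scanf(p='/'), and observe [slusnake, smihudis/, snomik/].

Answer: [slusnake, smihudis/, snomik/]


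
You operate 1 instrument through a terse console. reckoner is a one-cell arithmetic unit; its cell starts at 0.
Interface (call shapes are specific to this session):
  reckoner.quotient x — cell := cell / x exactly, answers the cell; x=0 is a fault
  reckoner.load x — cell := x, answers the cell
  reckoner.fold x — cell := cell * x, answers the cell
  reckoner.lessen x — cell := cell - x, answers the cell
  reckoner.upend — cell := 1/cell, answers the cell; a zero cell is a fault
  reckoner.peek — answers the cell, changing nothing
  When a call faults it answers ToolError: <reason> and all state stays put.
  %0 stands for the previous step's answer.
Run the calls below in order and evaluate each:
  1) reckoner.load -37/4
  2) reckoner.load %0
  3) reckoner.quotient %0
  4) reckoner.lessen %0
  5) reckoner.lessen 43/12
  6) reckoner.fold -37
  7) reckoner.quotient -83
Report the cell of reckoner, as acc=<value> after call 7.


Answer: acc=-1591/996

Derivation:
# reckoner.load(x→-37/4) : -37/4
# reckoner.load(x→%0) : -37/4
# reckoner.quotient(x→%0) : 1
# reckoner.lessen(x→%0) : 0
# reckoner.lessen(x→43/12) : -43/12
# reckoner.fold(x→-37) : 1591/12
# reckoner.quotient(x→-83) : -1591/996


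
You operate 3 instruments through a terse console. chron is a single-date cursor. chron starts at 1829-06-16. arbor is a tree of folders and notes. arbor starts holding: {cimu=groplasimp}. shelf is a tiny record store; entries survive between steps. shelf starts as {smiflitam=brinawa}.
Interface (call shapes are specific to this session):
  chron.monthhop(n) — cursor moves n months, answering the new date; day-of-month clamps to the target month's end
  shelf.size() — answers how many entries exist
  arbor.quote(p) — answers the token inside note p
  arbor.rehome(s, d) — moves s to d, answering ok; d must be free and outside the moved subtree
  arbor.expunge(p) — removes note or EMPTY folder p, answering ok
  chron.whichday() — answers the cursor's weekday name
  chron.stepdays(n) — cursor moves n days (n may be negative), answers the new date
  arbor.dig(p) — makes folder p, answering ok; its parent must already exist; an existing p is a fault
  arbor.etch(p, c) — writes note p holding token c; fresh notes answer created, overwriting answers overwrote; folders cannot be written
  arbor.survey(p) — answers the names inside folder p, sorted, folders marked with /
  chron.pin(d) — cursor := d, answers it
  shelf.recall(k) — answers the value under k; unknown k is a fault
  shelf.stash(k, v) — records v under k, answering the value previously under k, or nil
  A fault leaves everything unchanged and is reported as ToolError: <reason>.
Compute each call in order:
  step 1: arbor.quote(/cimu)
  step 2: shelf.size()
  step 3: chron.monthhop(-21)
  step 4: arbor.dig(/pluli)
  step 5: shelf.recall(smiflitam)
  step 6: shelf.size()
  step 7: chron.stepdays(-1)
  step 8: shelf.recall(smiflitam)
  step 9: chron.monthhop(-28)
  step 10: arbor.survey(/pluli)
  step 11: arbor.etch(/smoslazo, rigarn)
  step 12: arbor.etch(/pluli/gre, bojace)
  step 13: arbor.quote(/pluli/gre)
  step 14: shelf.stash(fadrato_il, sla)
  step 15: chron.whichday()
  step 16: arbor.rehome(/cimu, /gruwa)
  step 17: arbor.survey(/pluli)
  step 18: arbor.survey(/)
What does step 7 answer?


;; 1. arbor.quote(p→/cimu) -> groplasimp
;; 2. shelf.size() -> 1
;; 3. chron.monthhop(n→-21) -> 1827-09-16
;; 4. arbor.dig(p→/pluli) -> ok
;; 5. shelf.recall(k→smiflitam) -> brinawa
;; 6. shelf.size() -> 1
;; 7. chron.stepdays(n→-1) -> 1827-09-15
;; 8. shelf.recall(k→smiflitam) -> brinawa
;; 9. chron.monthhop(n→-28) -> 1825-05-15
;; 10. arbor.survey(p→/pluli) -> []
;; 11. arbor.etch(p→/smoslazo, c→rigarn) -> created
;; 12. arbor.etch(p→/pluli/gre, c→bojace) -> created
;; 13. arbor.quote(p→/pluli/gre) -> bojace
;; 14. shelf.stash(k→fadrato_il, v→sla) -> nil
;; 15. chron.whichday() -> Sunday
;; 16. arbor.rehome(s→/cimu, d→/gruwa) -> ok
;; 17. arbor.survey(p→/pluli) -> [gre]
;; 18. arbor.survey(p→/) -> [gruwa, pluli/, smoslazo]

Answer: 1827-09-15
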